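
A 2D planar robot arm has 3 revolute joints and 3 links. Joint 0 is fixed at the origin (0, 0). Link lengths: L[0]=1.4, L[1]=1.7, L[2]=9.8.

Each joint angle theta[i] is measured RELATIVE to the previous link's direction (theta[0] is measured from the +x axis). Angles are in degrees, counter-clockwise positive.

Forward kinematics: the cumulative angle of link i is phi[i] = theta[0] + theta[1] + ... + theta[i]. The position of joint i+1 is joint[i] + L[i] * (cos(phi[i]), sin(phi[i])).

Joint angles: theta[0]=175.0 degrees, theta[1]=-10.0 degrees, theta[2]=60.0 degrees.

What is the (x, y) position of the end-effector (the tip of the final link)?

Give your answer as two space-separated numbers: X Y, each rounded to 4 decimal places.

Answer: -9.9664 -6.3676

Derivation:
joint[0] = (0.0000, 0.0000)  (base)
link 0: phi[0] = 175 = 175 deg
  cos(175 deg) = -0.9962, sin(175 deg) = 0.0872
  joint[1] = (0.0000, 0.0000) + 1.4 * (-0.9962, 0.0872) = (0.0000 + -1.3947, 0.0000 + 0.1220) = (-1.3947, 0.1220)
link 1: phi[1] = 175 + -10 = 165 deg
  cos(165 deg) = -0.9659, sin(165 deg) = 0.2588
  joint[2] = (-1.3947, 0.1220) + 1.7 * (-0.9659, 0.2588) = (-1.3947 + -1.6421, 0.1220 + 0.4400) = (-3.0367, 0.5620)
link 2: phi[2] = 175 + -10 + 60 = 225 deg
  cos(225 deg) = -0.7071, sin(225 deg) = -0.7071
  joint[3] = (-3.0367, 0.5620) + 9.8 * (-0.7071, -0.7071) = (-3.0367 + -6.9296, 0.5620 + -6.9296) = (-9.9664, -6.3676)
End effector: (-9.9664, -6.3676)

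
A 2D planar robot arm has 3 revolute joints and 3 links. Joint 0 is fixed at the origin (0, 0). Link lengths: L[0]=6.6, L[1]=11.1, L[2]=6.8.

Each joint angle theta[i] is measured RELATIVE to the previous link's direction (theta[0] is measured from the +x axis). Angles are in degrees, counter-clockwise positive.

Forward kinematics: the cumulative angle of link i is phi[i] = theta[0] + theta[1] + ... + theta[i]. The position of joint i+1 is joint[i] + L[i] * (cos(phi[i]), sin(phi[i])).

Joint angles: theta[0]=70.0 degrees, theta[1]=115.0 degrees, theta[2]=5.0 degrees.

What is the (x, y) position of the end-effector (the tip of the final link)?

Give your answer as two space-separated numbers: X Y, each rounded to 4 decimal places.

Answer: -15.4971 4.0537

Derivation:
joint[0] = (0.0000, 0.0000)  (base)
link 0: phi[0] = 70 = 70 deg
  cos(70 deg) = 0.3420, sin(70 deg) = 0.9397
  joint[1] = (0.0000, 0.0000) + 6.6 * (0.3420, 0.9397) = (0.0000 + 2.2573, 0.0000 + 6.2020) = (2.2573, 6.2020)
link 1: phi[1] = 70 + 115 = 185 deg
  cos(185 deg) = -0.9962, sin(185 deg) = -0.0872
  joint[2] = (2.2573, 6.2020) + 11.1 * (-0.9962, -0.0872) = (2.2573 + -11.0578, 6.2020 + -0.9674) = (-8.8004, 5.2345)
link 2: phi[2] = 70 + 115 + 5 = 190 deg
  cos(190 deg) = -0.9848, sin(190 deg) = -0.1736
  joint[3] = (-8.8004, 5.2345) + 6.8 * (-0.9848, -0.1736) = (-8.8004 + -6.6967, 5.2345 + -1.1808) = (-15.4971, 4.0537)
End effector: (-15.4971, 4.0537)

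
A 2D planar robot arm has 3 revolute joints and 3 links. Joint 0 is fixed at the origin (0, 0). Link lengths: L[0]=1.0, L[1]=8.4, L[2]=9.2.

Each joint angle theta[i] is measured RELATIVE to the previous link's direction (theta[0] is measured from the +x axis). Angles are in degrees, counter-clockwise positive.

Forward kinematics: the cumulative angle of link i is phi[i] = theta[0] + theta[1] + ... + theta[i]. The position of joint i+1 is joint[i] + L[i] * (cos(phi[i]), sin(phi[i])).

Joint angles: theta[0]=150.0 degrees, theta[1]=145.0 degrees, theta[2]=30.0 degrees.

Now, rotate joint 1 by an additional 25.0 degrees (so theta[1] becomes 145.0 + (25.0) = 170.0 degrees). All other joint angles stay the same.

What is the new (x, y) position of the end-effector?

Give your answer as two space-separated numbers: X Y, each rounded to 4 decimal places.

Answer: 14.6290 -6.4970

Derivation:
joint[0] = (0.0000, 0.0000)  (base)
link 0: phi[0] = 150 = 150 deg
  cos(150 deg) = -0.8660, sin(150 deg) = 0.5000
  joint[1] = (0.0000, 0.0000) + 1 * (-0.8660, 0.5000) = (0.0000 + -0.8660, 0.0000 + 0.5000) = (-0.8660, 0.5000)
link 1: phi[1] = 150 + 170 = 320 deg
  cos(320 deg) = 0.7660, sin(320 deg) = -0.6428
  joint[2] = (-0.8660, 0.5000) + 8.4 * (0.7660, -0.6428) = (-0.8660 + 6.4348, 0.5000 + -5.3994) = (5.5687, -4.8994)
link 2: phi[2] = 150 + 170 + 30 = 350 deg
  cos(350 deg) = 0.9848, sin(350 deg) = -0.1736
  joint[3] = (5.5687, -4.8994) + 9.2 * (0.9848, -0.1736) = (5.5687 + 9.0602, -4.8994 + -1.5976) = (14.6290, -6.4970)
End effector: (14.6290, -6.4970)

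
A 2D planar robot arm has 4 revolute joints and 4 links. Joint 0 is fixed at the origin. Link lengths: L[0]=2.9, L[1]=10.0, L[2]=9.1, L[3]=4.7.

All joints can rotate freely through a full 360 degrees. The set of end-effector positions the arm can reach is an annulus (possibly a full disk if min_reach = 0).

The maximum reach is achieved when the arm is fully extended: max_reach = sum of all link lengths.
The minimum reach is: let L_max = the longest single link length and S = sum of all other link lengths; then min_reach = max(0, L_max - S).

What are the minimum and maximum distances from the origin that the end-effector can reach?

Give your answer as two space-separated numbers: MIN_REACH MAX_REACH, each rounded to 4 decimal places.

Answer: 0.0000 26.7000

Derivation:
Link lengths: [2.9, 10.0, 9.1, 4.7]
max_reach = 2.9 + 10 + 9.1 + 4.7 = 26.7
L_max = max([2.9, 10.0, 9.1, 4.7]) = 10
S (sum of others) = 26.7 - 10 = 16.7
min_reach = max(0, 10 - 16.7) = max(0, -6.7) = 0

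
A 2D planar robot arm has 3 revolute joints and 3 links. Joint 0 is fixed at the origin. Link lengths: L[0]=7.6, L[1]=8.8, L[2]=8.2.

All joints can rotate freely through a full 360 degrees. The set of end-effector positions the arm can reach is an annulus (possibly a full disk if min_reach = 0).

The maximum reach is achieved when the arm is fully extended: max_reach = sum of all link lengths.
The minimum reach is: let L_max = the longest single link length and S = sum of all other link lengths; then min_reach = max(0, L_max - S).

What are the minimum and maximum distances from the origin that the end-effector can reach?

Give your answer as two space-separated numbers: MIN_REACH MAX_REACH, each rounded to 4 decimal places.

Link lengths: [7.6, 8.8, 8.2]
max_reach = 7.6 + 8.8 + 8.2 = 24.6
L_max = max([7.6, 8.8, 8.2]) = 8.8
S (sum of others) = 24.6 - 8.8 = 15.8
min_reach = max(0, 8.8 - 15.8) = max(0, -7) = 0

Answer: 0.0000 24.6000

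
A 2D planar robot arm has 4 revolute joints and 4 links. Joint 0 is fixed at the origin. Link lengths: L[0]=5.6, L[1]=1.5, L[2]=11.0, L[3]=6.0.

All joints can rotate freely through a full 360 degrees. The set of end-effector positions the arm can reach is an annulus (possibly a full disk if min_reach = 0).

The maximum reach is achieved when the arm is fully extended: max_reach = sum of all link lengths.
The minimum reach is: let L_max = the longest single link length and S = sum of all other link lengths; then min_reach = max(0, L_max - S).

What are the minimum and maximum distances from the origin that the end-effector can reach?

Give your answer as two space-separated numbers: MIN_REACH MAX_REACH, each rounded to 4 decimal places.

Answer: 0.0000 24.1000

Derivation:
Link lengths: [5.6, 1.5, 11.0, 6.0]
max_reach = 5.6 + 1.5 + 11 + 6 = 24.1
L_max = max([5.6, 1.5, 11.0, 6.0]) = 11
S (sum of others) = 24.1 - 11 = 13.1
min_reach = max(0, 11 - 13.1) = max(0, -2.1) = 0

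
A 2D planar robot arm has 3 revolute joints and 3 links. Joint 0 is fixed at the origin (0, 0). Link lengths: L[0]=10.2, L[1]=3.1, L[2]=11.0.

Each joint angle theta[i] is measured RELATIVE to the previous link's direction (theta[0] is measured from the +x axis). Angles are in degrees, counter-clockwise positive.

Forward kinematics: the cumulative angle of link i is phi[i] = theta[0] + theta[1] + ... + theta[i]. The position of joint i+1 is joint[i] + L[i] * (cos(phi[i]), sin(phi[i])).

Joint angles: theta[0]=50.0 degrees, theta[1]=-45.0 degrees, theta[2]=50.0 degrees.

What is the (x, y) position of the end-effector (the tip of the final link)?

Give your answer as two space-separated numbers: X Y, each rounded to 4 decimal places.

Answer: 15.9540 17.0945

Derivation:
joint[0] = (0.0000, 0.0000)  (base)
link 0: phi[0] = 50 = 50 deg
  cos(50 deg) = 0.6428, sin(50 deg) = 0.7660
  joint[1] = (0.0000, 0.0000) + 10.2 * (0.6428, 0.7660) = (0.0000 + 6.5564, 0.0000 + 7.8137) = (6.5564, 7.8137)
link 1: phi[1] = 50 + -45 = 5 deg
  cos(5 deg) = 0.9962, sin(5 deg) = 0.0872
  joint[2] = (6.5564, 7.8137) + 3.1 * (0.9962, 0.0872) = (6.5564 + 3.0882, 7.8137 + 0.2702) = (9.6446, 8.0838)
link 2: phi[2] = 50 + -45 + 50 = 55 deg
  cos(55 deg) = 0.5736, sin(55 deg) = 0.8192
  joint[3] = (9.6446, 8.0838) + 11 * (0.5736, 0.8192) = (9.6446 + 6.3093, 8.0838 + 9.0107) = (15.9540, 17.0945)
End effector: (15.9540, 17.0945)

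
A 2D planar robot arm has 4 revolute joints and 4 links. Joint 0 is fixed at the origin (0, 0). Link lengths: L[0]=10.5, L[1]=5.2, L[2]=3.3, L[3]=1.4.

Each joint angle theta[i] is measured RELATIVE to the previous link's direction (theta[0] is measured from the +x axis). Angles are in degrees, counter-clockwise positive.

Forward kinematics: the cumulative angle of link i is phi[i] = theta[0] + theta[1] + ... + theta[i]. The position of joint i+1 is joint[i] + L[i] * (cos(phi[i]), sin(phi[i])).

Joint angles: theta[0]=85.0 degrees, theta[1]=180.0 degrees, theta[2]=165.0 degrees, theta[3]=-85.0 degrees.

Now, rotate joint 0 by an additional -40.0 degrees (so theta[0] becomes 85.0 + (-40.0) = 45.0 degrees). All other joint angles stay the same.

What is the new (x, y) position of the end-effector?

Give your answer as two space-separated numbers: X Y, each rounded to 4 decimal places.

Answer: 7.4086 4.2509

Derivation:
joint[0] = (0.0000, 0.0000)  (base)
link 0: phi[0] = 45 = 45 deg
  cos(45 deg) = 0.7071, sin(45 deg) = 0.7071
  joint[1] = (0.0000, 0.0000) + 10.5 * (0.7071, 0.7071) = (0.0000 + 7.4246, 0.0000 + 7.4246) = (7.4246, 7.4246)
link 1: phi[1] = 45 + 180 = 225 deg
  cos(225 deg) = -0.7071, sin(225 deg) = -0.7071
  joint[2] = (7.4246, 7.4246) + 5.2 * (-0.7071, -0.7071) = (7.4246 + -3.6770, 7.4246 + -3.6770) = (3.7477, 3.7477)
link 2: phi[2] = 45 + 180 + 165 = 390 deg
  cos(390 deg) = 0.8660, sin(390 deg) = 0.5000
  joint[3] = (3.7477, 3.7477) + 3.3 * (0.8660, 0.5000) = (3.7477 + 2.8579, 3.7477 + 1.6500) = (6.6055, 5.3977)
link 3: phi[3] = 45 + 180 + 165 + -85 = 305 deg
  cos(305 deg) = 0.5736, sin(305 deg) = -0.8192
  joint[4] = (6.6055, 5.3977) + 1.4 * (0.5736, -0.8192) = (6.6055 + 0.8030, 5.3977 + -1.1468) = (7.4086, 4.2509)
End effector: (7.4086, 4.2509)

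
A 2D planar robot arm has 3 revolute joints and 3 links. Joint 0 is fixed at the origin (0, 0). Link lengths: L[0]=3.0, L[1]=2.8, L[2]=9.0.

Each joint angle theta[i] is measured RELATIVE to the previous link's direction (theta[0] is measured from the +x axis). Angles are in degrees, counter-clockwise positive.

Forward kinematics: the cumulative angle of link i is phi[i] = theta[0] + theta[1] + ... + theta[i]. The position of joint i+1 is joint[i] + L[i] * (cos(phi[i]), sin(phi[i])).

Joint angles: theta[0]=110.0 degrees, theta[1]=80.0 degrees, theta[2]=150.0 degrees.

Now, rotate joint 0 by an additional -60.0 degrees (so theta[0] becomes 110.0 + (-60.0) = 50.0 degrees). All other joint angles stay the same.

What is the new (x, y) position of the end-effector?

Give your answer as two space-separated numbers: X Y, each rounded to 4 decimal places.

Answer: 1.6914 -4.4202

Derivation:
joint[0] = (0.0000, 0.0000)  (base)
link 0: phi[0] = 50 = 50 deg
  cos(50 deg) = 0.6428, sin(50 deg) = 0.7660
  joint[1] = (0.0000, 0.0000) + 3 * (0.6428, 0.7660) = (0.0000 + 1.9284, 0.0000 + 2.2981) = (1.9284, 2.2981)
link 1: phi[1] = 50 + 80 = 130 deg
  cos(130 deg) = -0.6428, sin(130 deg) = 0.7660
  joint[2] = (1.9284, 2.2981) + 2.8 * (-0.6428, 0.7660) = (1.9284 + -1.7998, 2.2981 + 2.1449) = (0.1286, 4.4431)
link 2: phi[2] = 50 + 80 + 150 = 280 deg
  cos(280 deg) = 0.1736, sin(280 deg) = -0.9848
  joint[3] = (0.1286, 4.4431) + 9 * (0.1736, -0.9848) = (0.1286 + 1.5628, 4.4431 + -8.8633) = (1.6914, -4.4202)
End effector: (1.6914, -4.4202)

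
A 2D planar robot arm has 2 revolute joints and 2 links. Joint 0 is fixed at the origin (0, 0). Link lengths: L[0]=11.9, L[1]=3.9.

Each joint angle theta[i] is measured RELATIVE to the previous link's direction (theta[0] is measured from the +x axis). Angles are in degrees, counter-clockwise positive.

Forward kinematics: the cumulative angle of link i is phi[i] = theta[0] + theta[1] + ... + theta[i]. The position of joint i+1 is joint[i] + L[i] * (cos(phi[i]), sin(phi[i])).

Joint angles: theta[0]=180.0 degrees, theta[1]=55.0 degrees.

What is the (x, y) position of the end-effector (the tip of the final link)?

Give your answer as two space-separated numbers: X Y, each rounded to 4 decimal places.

Answer: -14.1369 -3.1947

Derivation:
joint[0] = (0.0000, 0.0000)  (base)
link 0: phi[0] = 180 = 180 deg
  cos(180 deg) = -1.0000, sin(180 deg) = 0.0000
  joint[1] = (0.0000, 0.0000) + 11.9 * (-1.0000, 0.0000) = (0.0000 + -11.9000, 0.0000 + 0.0000) = (-11.9000, 0.0000)
link 1: phi[1] = 180 + 55 = 235 deg
  cos(235 deg) = -0.5736, sin(235 deg) = -0.8192
  joint[2] = (-11.9000, 0.0000) + 3.9 * (-0.5736, -0.8192) = (-11.9000 + -2.2369, 0.0000 + -3.1947) = (-14.1369, -3.1947)
End effector: (-14.1369, -3.1947)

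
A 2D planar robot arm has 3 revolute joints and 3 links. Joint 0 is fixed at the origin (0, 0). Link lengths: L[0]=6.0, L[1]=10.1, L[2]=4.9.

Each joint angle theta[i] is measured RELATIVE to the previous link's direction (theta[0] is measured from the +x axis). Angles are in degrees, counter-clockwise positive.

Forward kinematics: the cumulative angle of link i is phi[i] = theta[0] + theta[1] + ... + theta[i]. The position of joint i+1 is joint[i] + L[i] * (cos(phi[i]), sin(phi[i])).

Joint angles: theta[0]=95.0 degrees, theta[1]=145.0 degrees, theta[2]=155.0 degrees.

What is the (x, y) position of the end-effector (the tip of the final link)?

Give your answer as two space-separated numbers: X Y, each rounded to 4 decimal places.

joint[0] = (0.0000, 0.0000)  (base)
link 0: phi[0] = 95 = 95 deg
  cos(95 deg) = -0.0872, sin(95 deg) = 0.9962
  joint[1] = (0.0000, 0.0000) + 6 * (-0.0872, 0.9962) = (0.0000 + -0.5229, 0.0000 + 5.9772) = (-0.5229, 5.9772)
link 1: phi[1] = 95 + 145 = 240 deg
  cos(240 deg) = -0.5000, sin(240 deg) = -0.8660
  joint[2] = (-0.5229, 5.9772) + 10.1 * (-0.5000, -0.8660) = (-0.5229 + -5.0500, 5.9772 + -8.7469) = (-5.5729, -2.7697)
link 2: phi[2] = 95 + 145 + 155 = 395 deg
  cos(395 deg) = 0.8192, sin(395 deg) = 0.5736
  joint[3] = (-5.5729, -2.7697) + 4.9 * (0.8192, 0.5736) = (-5.5729 + 4.0138, -2.7697 + 2.8105) = (-1.5591, 0.0408)
End effector: (-1.5591, 0.0408)

Answer: -1.5591 0.0408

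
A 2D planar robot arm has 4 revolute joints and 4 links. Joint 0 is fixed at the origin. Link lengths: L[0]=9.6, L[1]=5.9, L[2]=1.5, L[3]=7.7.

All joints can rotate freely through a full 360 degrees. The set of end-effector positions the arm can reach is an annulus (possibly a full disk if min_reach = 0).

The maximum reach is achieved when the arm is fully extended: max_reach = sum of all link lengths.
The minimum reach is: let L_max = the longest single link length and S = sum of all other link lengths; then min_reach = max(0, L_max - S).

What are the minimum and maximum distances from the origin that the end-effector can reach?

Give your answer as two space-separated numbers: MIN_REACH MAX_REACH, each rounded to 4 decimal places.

Link lengths: [9.6, 5.9, 1.5, 7.7]
max_reach = 9.6 + 5.9 + 1.5 + 7.7 = 24.7
L_max = max([9.6, 5.9, 1.5, 7.7]) = 9.6
S (sum of others) = 24.7 - 9.6 = 15.1
min_reach = max(0, 9.6 - 15.1) = max(0, -5.5) = 0

Answer: 0.0000 24.7000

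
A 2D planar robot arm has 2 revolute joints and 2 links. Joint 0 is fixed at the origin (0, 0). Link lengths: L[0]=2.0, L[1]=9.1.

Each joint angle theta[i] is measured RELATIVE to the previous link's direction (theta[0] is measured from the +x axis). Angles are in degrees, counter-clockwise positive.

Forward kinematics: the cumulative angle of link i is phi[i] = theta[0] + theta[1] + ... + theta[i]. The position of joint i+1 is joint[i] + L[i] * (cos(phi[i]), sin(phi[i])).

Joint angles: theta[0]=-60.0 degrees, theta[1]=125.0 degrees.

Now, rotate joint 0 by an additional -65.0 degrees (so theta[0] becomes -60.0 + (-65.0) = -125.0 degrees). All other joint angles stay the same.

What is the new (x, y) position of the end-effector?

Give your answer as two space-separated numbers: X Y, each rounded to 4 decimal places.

joint[0] = (0.0000, 0.0000)  (base)
link 0: phi[0] = -125 = -125 deg
  cos(-125 deg) = -0.5736, sin(-125 deg) = -0.8192
  joint[1] = (0.0000, 0.0000) + 2 * (-0.5736, -0.8192) = (0.0000 + -1.1472, 0.0000 + -1.6383) = (-1.1472, -1.6383)
link 1: phi[1] = -125 + 125 = 0 deg
  cos(0 deg) = 1.0000, sin(0 deg) = 0.0000
  joint[2] = (-1.1472, -1.6383) + 9.1 * (1.0000, 0.0000) = (-1.1472 + 9.1000, -1.6383 + 0.0000) = (7.9528, -1.6383)
End effector: (7.9528, -1.6383)

Answer: 7.9528 -1.6383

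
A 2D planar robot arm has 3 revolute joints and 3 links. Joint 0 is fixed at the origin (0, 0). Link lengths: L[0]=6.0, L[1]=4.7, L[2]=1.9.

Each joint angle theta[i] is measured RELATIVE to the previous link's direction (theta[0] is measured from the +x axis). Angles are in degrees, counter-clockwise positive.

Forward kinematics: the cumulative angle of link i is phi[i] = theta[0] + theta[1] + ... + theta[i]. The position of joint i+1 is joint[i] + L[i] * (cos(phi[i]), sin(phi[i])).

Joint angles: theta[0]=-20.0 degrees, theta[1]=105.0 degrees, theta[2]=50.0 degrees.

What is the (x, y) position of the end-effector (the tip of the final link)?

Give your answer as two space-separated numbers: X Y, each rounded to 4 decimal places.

joint[0] = (0.0000, 0.0000)  (base)
link 0: phi[0] = -20 = -20 deg
  cos(-20 deg) = 0.9397, sin(-20 deg) = -0.3420
  joint[1] = (0.0000, 0.0000) + 6 * (0.9397, -0.3420) = (0.0000 + 5.6382, 0.0000 + -2.0521) = (5.6382, -2.0521)
link 1: phi[1] = -20 + 105 = 85 deg
  cos(85 deg) = 0.0872, sin(85 deg) = 0.9962
  joint[2] = (5.6382, -2.0521) + 4.7 * (0.0872, 0.9962) = (5.6382 + 0.4096, -2.0521 + 4.6821) = (6.0478, 2.6300)
link 2: phi[2] = -20 + 105 + 50 = 135 deg
  cos(135 deg) = -0.7071, sin(135 deg) = 0.7071
  joint[3] = (6.0478, 2.6300) + 1.9 * (-0.7071, 0.7071) = (6.0478 + -1.3435, 2.6300 + 1.3435) = (4.7043, 3.9735)
End effector: (4.7043, 3.9735)

Answer: 4.7043 3.9735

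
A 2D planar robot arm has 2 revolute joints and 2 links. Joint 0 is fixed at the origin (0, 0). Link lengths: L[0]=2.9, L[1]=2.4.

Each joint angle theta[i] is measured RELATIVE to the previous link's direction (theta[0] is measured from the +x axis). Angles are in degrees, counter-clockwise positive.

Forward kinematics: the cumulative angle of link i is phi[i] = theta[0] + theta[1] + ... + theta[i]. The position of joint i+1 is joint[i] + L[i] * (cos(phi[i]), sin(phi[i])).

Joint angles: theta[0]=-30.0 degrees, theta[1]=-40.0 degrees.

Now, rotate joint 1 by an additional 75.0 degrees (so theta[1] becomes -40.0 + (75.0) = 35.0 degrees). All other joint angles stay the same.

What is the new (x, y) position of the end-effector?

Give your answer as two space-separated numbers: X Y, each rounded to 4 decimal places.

Answer: 4.9023 -1.2408

Derivation:
joint[0] = (0.0000, 0.0000)  (base)
link 0: phi[0] = -30 = -30 deg
  cos(-30 deg) = 0.8660, sin(-30 deg) = -0.5000
  joint[1] = (0.0000, 0.0000) + 2.9 * (0.8660, -0.5000) = (0.0000 + 2.5115, 0.0000 + -1.4500) = (2.5115, -1.4500)
link 1: phi[1] = -30 + 35 = 5 deg
  cos(5 deg) = 0.9962, sin(5 deg) = 0.0872
  joint[2] = (2.5115, -1.4500) + 2.4 * (0.9962, 0.0872) = (2.5115 + 2.3909, -1.4500 + 0.2092) = (4.9023, -1.2408)
End effector: (4.9023, -1.2408)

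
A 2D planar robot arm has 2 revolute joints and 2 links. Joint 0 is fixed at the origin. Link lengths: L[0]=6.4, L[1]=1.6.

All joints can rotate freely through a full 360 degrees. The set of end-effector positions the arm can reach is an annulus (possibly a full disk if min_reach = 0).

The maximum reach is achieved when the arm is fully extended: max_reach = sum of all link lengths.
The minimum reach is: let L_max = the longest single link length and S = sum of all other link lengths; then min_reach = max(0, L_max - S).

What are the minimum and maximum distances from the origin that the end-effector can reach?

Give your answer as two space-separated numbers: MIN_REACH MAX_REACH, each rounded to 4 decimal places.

Link lengths: [6.4, 1.6]
max_reach = 6.4 + 1.6 = 8
L_max = max([6.4, 1.6]) = 6.4
S (sum of others) = 8 - 6.4 = 1.6
min_reach = max(0, 6.4 - 1.6) = max(0, 4.8) = 4.8

Answer: 4.8000 8.0000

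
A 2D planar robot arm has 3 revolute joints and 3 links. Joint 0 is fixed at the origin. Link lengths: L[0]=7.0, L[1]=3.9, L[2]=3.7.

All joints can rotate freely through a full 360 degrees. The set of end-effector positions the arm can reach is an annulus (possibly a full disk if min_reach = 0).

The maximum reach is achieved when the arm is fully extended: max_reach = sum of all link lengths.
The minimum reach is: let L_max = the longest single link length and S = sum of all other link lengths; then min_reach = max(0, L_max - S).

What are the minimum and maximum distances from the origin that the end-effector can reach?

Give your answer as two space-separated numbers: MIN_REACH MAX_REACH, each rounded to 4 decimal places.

Link lengths: [7.0, 3.9, 3.7]
max_reach = 7 + 3.9 + 3.7 = 14.6
L_max = max([7.0, 3.9, 3.7]) = 7
S (sum of others) = 14.6 - 7 = 7.6
min_reach = max(0, 7 - 7.6) = max(0, -0.6) = 0

Answer: 0.0000 14.6000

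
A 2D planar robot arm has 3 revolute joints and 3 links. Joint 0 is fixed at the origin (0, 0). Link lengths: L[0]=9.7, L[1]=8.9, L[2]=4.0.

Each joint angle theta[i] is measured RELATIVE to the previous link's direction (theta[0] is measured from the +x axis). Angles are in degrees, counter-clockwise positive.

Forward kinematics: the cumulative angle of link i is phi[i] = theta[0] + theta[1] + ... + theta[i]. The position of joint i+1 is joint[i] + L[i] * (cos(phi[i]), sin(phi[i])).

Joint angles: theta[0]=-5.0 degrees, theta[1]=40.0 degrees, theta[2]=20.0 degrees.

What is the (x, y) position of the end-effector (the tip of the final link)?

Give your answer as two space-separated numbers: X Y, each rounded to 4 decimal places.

joint[0] = (0.0000, 0.0000)  (base)
link 0: phi[0] = -5 = -5 deg
  cos(-5 deg) = 0.9962, sin(-5 deg) = -0.0872
  joint[1] = (0.0000, 0.0000) + 9.7 * (0.9962, -0.0872) = (0.0000 + 9.6631, 0.0000 + -0.8454) = (9.6631, -0.8454)
link 1: phi[1] = -5 + 40 = 35 deg
  cos(35 deg) = 0.8192, sin(35 deg) = 0.5736
  joint[2] = (9.6631, -0.8454) + 8.9 * (0.8192, 0.5736) = (9.6631 + 7.2905, -0.8454 + 5.1048) = (16.9535, 4.2594)
link 2: phi[2] = -5 + 40 + 20 = 55 deg
  cos(55 deg) = 0.5736, sin(55 deg) = 0.8192
  joint[3] = (16.9535, 4.2594) + 4 * (0.5736, 0.8192) = (16.9535 + 2.2943, 4.2594 + 3.2766) = (19.2478, 7.5360)
End effector: (19.2478, 7.5360)

Answer: 19.2478 7.5360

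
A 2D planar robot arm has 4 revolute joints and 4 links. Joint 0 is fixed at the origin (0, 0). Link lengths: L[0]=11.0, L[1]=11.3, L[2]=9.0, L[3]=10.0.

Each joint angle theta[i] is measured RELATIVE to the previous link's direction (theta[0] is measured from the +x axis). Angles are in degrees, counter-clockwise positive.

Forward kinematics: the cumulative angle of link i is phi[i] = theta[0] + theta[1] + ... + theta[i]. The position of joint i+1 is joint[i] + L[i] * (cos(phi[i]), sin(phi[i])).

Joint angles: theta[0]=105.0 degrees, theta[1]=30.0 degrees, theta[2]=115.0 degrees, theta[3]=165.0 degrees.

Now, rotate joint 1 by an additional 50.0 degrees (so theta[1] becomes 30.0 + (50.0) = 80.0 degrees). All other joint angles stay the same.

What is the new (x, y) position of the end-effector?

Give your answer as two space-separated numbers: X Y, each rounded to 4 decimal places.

joint[0] = (0.0000, 0.0000)  (base)
link 0: phi[0] = 105 = 105 deg
  cos(105 deg) = -0.2588, sin(105 deg) = 0.9659
  joint[1] = (0.0000, 0.0000) + 11 * (-0.2588, 0.9659) = (0.0000 + -2.8470, 0.0000 + 10.6252) = (-2.8470, 10.6252)
link 1: phi[1] = 105 + 80 = 185 deg
  cos(185 deg) = -0.9962, sin(185 deg) = -0.0872
  joint[2] = (-2.8470, 10.6252) + 11.3 * (-0.9962, -0.0872) = (-2.8470 + -11.2570, 10.6252 + -0.9849) = (-14.1040, 9.6403)
link 2: phi[2] = 105 + 80 + 115 = 300 deg
  cos(300 deg) = 0.5000, sin(300 deg) = -0.8660
  joint[3] = (-14.1040, 9.6403) + 9 * (0.5000, -0.8660) = (-14.1040 + 4.5000, 9.6403 + -7.7942) = (-9.6040, 1.8461)
link 3: phi[3] = 105 + 80 + 115 + 165 = 465 deg
  cos(465 deg) = -0.2588, sin(465 deg) = 0.9659
  joint[4] = (-9.6040, 1.8461) + 10 * (-0.2588, 0.9659) = (-9.6040 + -2.5882, 1.8461 + 9.6593) = (-12.1922, 11.5054)
End effector: (-12.1922, 11.5054)

Answer: -12.1922 11.5054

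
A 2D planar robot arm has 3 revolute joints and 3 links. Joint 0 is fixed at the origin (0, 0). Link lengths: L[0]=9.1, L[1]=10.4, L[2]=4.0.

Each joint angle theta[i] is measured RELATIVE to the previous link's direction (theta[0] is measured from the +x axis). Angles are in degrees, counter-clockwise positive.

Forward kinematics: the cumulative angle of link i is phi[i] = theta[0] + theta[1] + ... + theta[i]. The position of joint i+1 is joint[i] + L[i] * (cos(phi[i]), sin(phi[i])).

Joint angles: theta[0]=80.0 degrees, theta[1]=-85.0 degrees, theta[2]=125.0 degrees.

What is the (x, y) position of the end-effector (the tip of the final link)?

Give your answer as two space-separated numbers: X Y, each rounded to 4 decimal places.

joint[0] = (0.0000, 0.0000)  (base)
link 0: phi[0] = 80 = 80 deg
  cos(80 deg) = 0.1736, sin(80 deg) = 0.9848
  joint[1] = (0.0000, 0.0000) + 9.1 * (0.1736, 0.9848) = (0.0000 + 1.5802, 0.0000 + 8.9618) = (1.5802, 8.9618)
link 1: phi[1] = 80 + -85 = -5 deg
  cos(-5 deg) = 0.9962, sin(-5 deg) = -0.0872
  joint[2] = (1.5802, 8.9618) + 10.4 * (0.9962, -0.0872) = (1.5802 + 10.3604, 8.9618 + -0.9064) = (11.9406, 8.0553)
link 2: phi[2] = 80 + -85 + 125 = 120 deg
  cos(120 deg) = -0.5000, sin(120 deg) = 0.8660
  joint[3] = (11.9406, 8.0553) + 4 * (-0.5000, 0.8660) = (11.9406 + -2.0000, 8.0553 + 3.4641) = (9.9406, 11.5194)
End effector: (9.9406, 11.5194)

Answer: 9.9406 11.5194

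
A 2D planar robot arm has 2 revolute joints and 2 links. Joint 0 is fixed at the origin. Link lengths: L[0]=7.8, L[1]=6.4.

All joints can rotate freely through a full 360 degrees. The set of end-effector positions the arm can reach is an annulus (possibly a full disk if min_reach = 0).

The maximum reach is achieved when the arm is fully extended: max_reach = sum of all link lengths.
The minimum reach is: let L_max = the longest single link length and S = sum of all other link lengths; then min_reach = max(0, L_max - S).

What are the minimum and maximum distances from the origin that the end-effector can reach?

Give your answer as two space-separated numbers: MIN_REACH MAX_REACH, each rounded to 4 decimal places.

Answer: 1.4000 14.2000

Derivation:
Link lengths: [7.8, 6.4]
max_reach = 7.8 + 6.4 = 14.2
L_max = max([7.8, 6.4]) = 7.8
S (sum of others) = 14.2 - 7.8 = 6.4
min_reach = max(0, 7.8 - 6.4) = max(0, 1.4) = 1.4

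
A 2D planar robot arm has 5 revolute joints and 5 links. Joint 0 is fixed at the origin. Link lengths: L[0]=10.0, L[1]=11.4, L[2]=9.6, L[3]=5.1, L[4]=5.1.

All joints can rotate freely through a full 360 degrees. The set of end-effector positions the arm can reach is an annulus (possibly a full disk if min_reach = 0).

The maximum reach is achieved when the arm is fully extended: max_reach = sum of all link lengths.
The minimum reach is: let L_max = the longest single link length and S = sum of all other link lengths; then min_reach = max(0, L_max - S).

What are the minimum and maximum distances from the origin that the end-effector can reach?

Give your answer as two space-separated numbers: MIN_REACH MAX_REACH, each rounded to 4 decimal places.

Answer: 0.0000 41.2000

Derivation:
Link lengths: [10.0, 11.4, 9.6, 5.1, 5.1]
max_reach = 10 + 11.4 + 9.6 + 5.1 + 5.1 = 41.2
L_max = max([10.0, 11.4, 9.6, 5.1, 5.1]) = 11.4
S (sum of others) = 41.2 - 11.4 = 29.8
min_reach = max(0, 11.4 - 29.8) = max(0, -18.4) = 0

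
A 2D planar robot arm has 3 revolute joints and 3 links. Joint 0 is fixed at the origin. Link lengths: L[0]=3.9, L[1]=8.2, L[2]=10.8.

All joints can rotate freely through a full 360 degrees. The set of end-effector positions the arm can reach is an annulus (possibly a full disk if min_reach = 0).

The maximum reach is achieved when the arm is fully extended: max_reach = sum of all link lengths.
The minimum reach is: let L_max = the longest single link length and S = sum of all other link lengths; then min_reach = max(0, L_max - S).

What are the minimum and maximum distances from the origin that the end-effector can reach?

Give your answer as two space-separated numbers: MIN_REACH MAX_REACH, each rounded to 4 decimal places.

Answer: 0.0000 22.9000

Derivation:
Link lengths: [3.9, 8.2, 10.8]
max_reach = 3.9 + 8.2 + 10.8 = 22.9
L_max = max([3.9, 8.2, 10.8]) = 10.8
S (sum of others) = 22.9 - 10.8 = 12.1
min_reach = max(0, 10.8 - 12.1) = max(0, -1.3) = 0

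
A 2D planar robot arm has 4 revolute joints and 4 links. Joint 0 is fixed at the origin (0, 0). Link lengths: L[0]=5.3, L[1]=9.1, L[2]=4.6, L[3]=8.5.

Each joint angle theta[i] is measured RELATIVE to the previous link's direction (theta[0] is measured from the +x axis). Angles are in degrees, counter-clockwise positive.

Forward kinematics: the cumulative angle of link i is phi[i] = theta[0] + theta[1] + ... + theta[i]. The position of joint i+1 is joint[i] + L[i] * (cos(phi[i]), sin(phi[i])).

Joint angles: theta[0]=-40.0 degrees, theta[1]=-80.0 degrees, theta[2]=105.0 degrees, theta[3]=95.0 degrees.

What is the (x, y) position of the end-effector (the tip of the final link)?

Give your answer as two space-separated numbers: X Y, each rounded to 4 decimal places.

Answer: 5.4293 -4.1073

Derivation:
joint[0] = (0.0000, 0.0000)  (base)
link 0: phi[0] = -40 = -40 deg
  cos(-40 deg) = 0.7660, sin(-40 deg) = -0.6428
  joint[1] = (0.0000, 0.0000) + 5.3 * (0.7660, -0.6428) = (0.0000 + 4.0600, 0.0000 + -3.4068) = (4.0600, -3.4068)
link 1: phi[1] = -40 + -80 = -120 deg
  cos(-120 deg) = -0.5000, sin(-120 deg) = -0.8660
  joint[2] = (4.0600, -3.4068) + 9.1 * (-0.5000, -0.8660) = (4.0600 + -4.5500, -3.4068 + -7.8808) = (-0.4900, -11.2876)
link 2: phi[2] = -40 + -80 + 105 = -15 deg
  cos(-15 deg) = 0.9659, sin(-15 deg) = -0.2588
  joint[3] = (-0.4900, -11.2876) + 4.6 * (0.9659, -0.2588) = (-0.4900 + 4.4433, -11.2876 + -1.1906) = (3.9533, -12.4782)
link 3: phi[3] = -40 + -80 + 105 + 95 = 80 deg
  cos(80 deg) = 0.1736, sin(80 deg) = 0.9848
  joint[4] = (3.9533, -12.4782) + 8.5 * (0.1736, 0.9848) = (3.9533 + 1.4760, -12.4782 + 8.3709) = (5.4293, -4.1073)
End effector: (5.4293, -4.1073)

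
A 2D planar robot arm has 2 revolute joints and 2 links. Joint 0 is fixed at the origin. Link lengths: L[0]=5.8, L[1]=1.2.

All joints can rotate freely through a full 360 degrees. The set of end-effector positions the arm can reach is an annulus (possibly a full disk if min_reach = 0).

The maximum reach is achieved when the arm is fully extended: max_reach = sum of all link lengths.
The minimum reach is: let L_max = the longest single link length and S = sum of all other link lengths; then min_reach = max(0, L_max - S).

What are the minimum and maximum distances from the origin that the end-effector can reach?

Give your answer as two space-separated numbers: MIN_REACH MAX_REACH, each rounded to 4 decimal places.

Answer: 4.6000 7.0000

Derivation:
Link lengths: [5.8, 1.2]
max_reach = 5.8 + 1.2 = 7
L_max = max([5.8, 1.2]) = 5.8
S (sum of others) = 7 - 5.8 = 1.2
min_reach = max(0, 5.8 - 1.2) = max(0, 4.6) = 4.6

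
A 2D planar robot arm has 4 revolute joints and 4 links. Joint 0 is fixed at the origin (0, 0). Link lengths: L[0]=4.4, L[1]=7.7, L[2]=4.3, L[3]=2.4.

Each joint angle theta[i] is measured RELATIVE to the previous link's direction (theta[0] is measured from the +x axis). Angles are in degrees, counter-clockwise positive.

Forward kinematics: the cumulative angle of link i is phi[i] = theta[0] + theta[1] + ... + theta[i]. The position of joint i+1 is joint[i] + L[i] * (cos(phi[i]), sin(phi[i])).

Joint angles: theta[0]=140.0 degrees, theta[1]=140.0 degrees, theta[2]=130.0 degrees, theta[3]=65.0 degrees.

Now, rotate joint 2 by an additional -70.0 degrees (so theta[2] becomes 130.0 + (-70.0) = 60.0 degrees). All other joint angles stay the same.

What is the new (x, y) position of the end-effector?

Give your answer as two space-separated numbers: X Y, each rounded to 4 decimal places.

Answer: 3.7042 -4.5284

Derivation:
joint[0] = (0.0000, 0.0000)  (base)
link 0: phi[0] = 140 = 140 deg
  cos(140 deg) = -0.7660, sin(140 deg) = 0.6428
  joint[1] = (0.0000, 0.0000) + 4.4 * (-0.7660, 0.6428) = (0.0000 + -3.3706, 0.0000 + 2.8283) = (-3.3706, 2.8283)
link 1: phi[1] = 140 + 140 = 280 deg
  cos(280 deg) = 0.1736, sin(280 deg) = -0.9848
  joint[2] = (-3.3706, 2.8283) + 7.7 * (0.1736, -0.9848) = (-3.3706 + 1.3371, 2.8283 + -7.5830) = (-2.0335, -4.7548)
link 2: phi[2] = 140 + 140 + 60 = 340 deg
  cos(340 deg) = 0.9397, sin(340 deg) = -0.3420
  joint[3] = (-2.0335, -4.7548) + 4.3 * (0.9397, -0.3420) = (-2.0335 + 4.0407, -4.7548 + -1.4707) = (2.0072, -6.2254)
link 3: phi[3] = 140 + 140 + 60 + 65 = 405 deg
  cos(405 deg) = 0.7071, sin(405 deg) = 0.7071
  joint[4] = (2.0072, -6.2254) + 2.4 * (0.7071, 0.7071) = (2.0072 + 1.6971, -6.2254 + 1.6971) = (3.7042, -4.5284)
End effector: (3.7042, -4.5284)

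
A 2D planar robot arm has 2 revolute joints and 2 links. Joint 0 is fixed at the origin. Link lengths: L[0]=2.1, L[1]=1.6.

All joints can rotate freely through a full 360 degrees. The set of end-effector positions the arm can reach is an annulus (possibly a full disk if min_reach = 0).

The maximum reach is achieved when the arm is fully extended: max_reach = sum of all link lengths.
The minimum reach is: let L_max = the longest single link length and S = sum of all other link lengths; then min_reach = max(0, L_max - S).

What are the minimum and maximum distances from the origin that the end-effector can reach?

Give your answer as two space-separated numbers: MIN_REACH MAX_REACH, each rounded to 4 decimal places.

Answer: 0.5000 3.7000

Derivation:
Link lengths: [2.1, 1.6]
max_reach = 2.1 + 1.6 = 3.7
L_max = max([2.1, 1.6]) = 2.1
S (sum of others) = 3.7 - 2.1 = 1.6
min_reach = max(0, 2.1 - 1.6) = max(0, 0.5) = 0.5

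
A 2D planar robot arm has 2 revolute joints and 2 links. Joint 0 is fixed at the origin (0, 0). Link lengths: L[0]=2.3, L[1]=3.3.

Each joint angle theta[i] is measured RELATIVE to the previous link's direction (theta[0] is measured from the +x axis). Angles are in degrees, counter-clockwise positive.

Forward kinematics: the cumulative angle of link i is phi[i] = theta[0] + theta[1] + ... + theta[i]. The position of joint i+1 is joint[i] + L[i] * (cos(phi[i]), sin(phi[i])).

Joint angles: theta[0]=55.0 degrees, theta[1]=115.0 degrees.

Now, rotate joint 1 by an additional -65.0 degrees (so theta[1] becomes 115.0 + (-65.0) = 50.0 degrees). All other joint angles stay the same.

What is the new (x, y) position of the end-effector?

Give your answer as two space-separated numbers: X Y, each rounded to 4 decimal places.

Answer: 0.4651 5.0716

Derivation:
joint[0] = (0.0000, 0.0000)  (base)
link 0: phi[0] = 55 = 55 deg
  cos(55 deg) = 0.5736, sin(55 deg) = 0.8192
  joint[1] = (0.0000, 0.0000) + 2.3 * (0.5736, 0.8192) = (0.0000 + 1.3192, 0.0000 + 1.8840) = (1.3192, 1.8840)
link 1: phi[1] = 55 + 50 = 105 deg
  cos(105 deg) = -0.2588, sin(105 deg) = 0.9659
  joint[2] = (1.3192, 1.8840) + 3.3 * (-0.2588, 0.9659) = (1.3192 + -0.8541, 1.8840 + 3.1876) = (0.4651, 5.0716)
End effector: (0.4651, 5.0716)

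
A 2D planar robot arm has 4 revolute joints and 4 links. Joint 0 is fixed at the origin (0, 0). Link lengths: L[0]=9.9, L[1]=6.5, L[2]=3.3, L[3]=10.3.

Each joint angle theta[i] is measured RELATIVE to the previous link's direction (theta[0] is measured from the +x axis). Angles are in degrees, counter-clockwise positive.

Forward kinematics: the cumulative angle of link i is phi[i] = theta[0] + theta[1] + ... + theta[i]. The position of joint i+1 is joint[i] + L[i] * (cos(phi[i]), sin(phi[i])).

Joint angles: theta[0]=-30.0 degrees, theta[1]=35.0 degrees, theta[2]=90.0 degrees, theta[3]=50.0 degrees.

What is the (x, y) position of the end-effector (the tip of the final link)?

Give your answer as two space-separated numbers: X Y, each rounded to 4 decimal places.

joint[0] = (0.0000, 0.0000)  (base)
link 0: phi[0] = -30 = -30 deg
  cos(-30 deg) = 0.8660, sin(-30 deg) = -0.5000
  joint[1] = (0.0000, 0.0000) + 9.9 * (0.8660, -0.5000) = (0.0000 + 8.5737, 0.0000 + -4.9500) = (8.5737, -4.9500)
link 1: phi[1] = -30 + 35 = 5 deg
  cos(5 deg) = 0.9962, sin(5 deg) = 0.0872
  joint[2] = (8.5737, -4.9500) + 6.5 * (0.9962, 0.0872) = (8.5737 + 6.4753, -4.9500 + 0.5665) = (15.0489, -4.3835)
link 2: phi[2] = -30 + 35 + 90 = 95 deg
  cos(95 deg) = -0.0872, sin(95 deg) = 0.9962
  joint[3] = (15.0489, -4.3835) + 3.3 * (-0.0872, 0.9962) = (15.0489 + -0.2876, -4.3835 + 3.2874) = (14.7613, -1.0960)
link 3: phi[3] = -30 + 35 + 90 + 50 = 145 deg
  cos(145 deg) = -0.8192, sin(145 deg) = 0.5736
  joint[4] = (14.7613, -1.0960) + 10.3 * (-0.8192, 0.5736) = (14.7613 + -8.4373, -1.0960 + 5.9078) = (6.3240, 4.8118)
End effector: (6.3240, 4.8118)

Answer: 6.3240 4.8118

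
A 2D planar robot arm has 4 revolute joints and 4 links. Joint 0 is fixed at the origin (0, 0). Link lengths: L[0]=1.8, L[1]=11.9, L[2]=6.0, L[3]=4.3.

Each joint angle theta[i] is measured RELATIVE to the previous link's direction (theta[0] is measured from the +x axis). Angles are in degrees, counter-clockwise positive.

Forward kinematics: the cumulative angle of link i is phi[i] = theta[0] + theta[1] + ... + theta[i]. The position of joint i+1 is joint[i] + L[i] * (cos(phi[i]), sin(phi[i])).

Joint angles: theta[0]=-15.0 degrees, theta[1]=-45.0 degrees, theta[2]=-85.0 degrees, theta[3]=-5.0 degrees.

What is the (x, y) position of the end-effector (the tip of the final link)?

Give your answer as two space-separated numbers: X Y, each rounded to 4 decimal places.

joint[0] = (0.0000, 0.0000)  (base)
link 0: phi[0] = -15 = -15 deg
  cos(-15 deg) = 0.9659, sin(-15 deg) = -0.2588
  joint[1] = (0.0000, 0.0000) + 1.8 * (0.9659, -0.2588) = (0.0000 + 1.7387, 0.0000 + -0.4659) = (1.7387, -0.4659)
link 1: phi[1] = -15 + -45 = -60 deg
  cos(-60 deg) = 0.5000, sin(-60 deg) = -0.8660
  joint[2] = (1.7387, -0.4659) + 11.9 * (0.5000, -0.8660) = (1.7387 + 5.9500, -0.4659 + -10.3057) = (7.6887, -10.7716)
link 2: phi[2] = -15 + -45 + -85 = -145 deg
  cos(-145 deg) = -0.8192, sin(-145 deg) = -0.5736
  joint[3] = (7.6887, -10.7716) + 6 * (-0.8192, -0.5736) = (7.6887 + -4.9149, -10.7716 + -3.4415) = (2.7738, -14.2130)
link 3: phi[3] = -15 + -45 + -85 + -5 = -150 deg
  cos(-150 deg) = -0.8660, sin(-150 deg) = -0.5000
  joint[4] = (2.7738, -14.2130) + 4.3 * (-0.8660, -0.5000) = (2.7738 + -3.7239, -14.2130 + -2.1500) = (-0.9502, -16.3630)
End effector: (-0.9502, -16.3630)

Answer: -0.9502 -16.3630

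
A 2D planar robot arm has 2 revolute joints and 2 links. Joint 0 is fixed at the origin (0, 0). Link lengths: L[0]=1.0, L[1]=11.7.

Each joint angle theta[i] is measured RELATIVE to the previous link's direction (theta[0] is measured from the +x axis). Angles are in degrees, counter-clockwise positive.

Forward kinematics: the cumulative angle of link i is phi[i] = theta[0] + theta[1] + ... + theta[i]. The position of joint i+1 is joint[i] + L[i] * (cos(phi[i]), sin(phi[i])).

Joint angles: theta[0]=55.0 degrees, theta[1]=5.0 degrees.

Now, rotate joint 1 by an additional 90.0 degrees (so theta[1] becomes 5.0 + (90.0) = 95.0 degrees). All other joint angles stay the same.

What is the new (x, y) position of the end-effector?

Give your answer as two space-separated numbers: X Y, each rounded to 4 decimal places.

joint[0] = (0.0000, 0.0000)  (base)
link 0: phi[0] = 55 = 55 deg
  cos(55 deg) = 0.5736, sin(55 deg) = 0.8192
  joint[1] = (0.0000, 0.0000) + 1 * (0.5736, 0.8192) = (0.0000 + 0.5736, 0.0000 + 0.8192) = (0.5736, 0.8192)
link 1: phi[1] = 55 + 95 = 150 deg
  cos(150 deg) = -0.8660, sin(150 deg) = 0.5000
  joint[2] = (0.5736, 0.8192) + 11.7 * (-0.8660, 0.5000) = (0.5736 + -10.1325, 0.8192 + 5.8500) = (-9.5589, 6.6692)
End effector: (-9.5589, 6.6692)

Answer: -9.5589 6.6692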